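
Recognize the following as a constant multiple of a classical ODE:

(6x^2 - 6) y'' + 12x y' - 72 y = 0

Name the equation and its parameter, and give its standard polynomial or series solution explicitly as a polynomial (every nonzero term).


All three coefficients share the factor -6; dividing through by -6 gives  (1 - x^2) y'' - 2x y' + 12 y = 0.
This matches the Legendre equation (1 - x^2) y'' - 2x y' + n(n+1) y = 0 (note the -2x y' term) with n(n+1) = 12, so n = 3; the polynomial solution is P_3(x).
With y = sum_k a_k x^k, matching x^k gives (k+2)(k+1) a_{k+2} = [k(k+1) - n(n+1)] a_k = (k - 3)(k + 4) a_k. The right side vanishes at k = 3, so the series with the parity of 3 terminates at degree 3.
Standard normalization (P_n(1) = 1): leading coefficient (2n)!/(2^n (n!)^2) = 720/(8*36) = 5/2, so a_3 = 5/2. Work downward with a_k = (k+1)(k+2) a_{k+2} / ((k - 3)(k + 4)):
  a_1 = (2)(3)(5/2) / ((1 - 3)(1 + 4)) = 15/(-10) = -3/2
Hence P_3(x) = 5 x^3/2 - 3 x/2.

P_3(x); series = 5 x^3/2 - 3 x/2


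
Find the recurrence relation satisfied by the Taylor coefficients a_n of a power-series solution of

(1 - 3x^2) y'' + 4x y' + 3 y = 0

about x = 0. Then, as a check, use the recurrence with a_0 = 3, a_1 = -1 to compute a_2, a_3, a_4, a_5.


Substitute y = sum_n a_n x^n.
(1 - 3 x^2) y'' contributes (n+2)(n+1) a_{n+2} - 3 n(n-1) a_n at x^n.
4 x y'(x) contributes 4 n a_n at x^n.
3 y(x) contributes 3 a_n at x^n.
Matching x^n: (n+2)(n+1) a_{n+2} + (-3 n(n-1) + 4 n + 3) a_n = 0.
Thus a_{n+2} = (3 n(n-1) - 4 n - 3) / ((n+1)(n+2)) * a_n.

Check with a_0 = 3, a_1 = -1 (apply the recurrence for n = 0, 1, 2, 3): a_0 = 3, a_1 = -1, a_2 = -9/2, a_3 = 7/6, a_4 = 15/8, a_5 = 7/40.

a_(n+2) = (3 n(n-1) - 4 n - 3) / ((n+1)(n+2)) * a_n; check: a_0 = 3, a_1 = -1, a_2 = -9/2, a_3 = 7/6, a_4 = 15/8, a_5 = 7/40


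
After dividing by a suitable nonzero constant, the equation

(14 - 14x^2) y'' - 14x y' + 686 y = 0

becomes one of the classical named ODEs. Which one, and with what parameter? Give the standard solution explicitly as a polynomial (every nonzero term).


All three coefficients share the factor 14; dividing through by 14 gives  (1 - x^2) y'' - x y' + 49 y = 0.
This matches the Chebyshev equation (1 - x^2) y'' - x y' + n^2 y = 0 (note the -x y' term, not -2x y') with n^2 = 49, so n = 7; the polynomial solution is T_7(x).
With y = sum_k a_k x^k, matching x^k gives (k+2)(k+1) a_{k+2} = (k^2 - n^2) a_k = (k - 7)(k + 7) a_k. The right side vanishes at k = 7, so the series with the parity of 7 terminates at degree 7.
Standard normalization: leading coefficient of T_n is 2^(n-1), so a_7 = 2^6 = 64. Work downward with a_k = (k+1)(k+2) a_{k+2} / ((k - 7)(k + 7)):
  a_5 = (6)(7)(64) / ((5 - 7)(5 + 7)) = 2688/(-24) = -112
  a_3 = (4)(5)(-112) / ((3 - 7)(3 + 7)) = -2240/(-40) = 56
  a_1 = (2)(3)(56) / ((1 - 7)(1 + 7)) = 336/(-48) = -7
Hence T_7(x) = 64 x^7 - 112 x^5 + 56 x^3 - 7 x.

T_7(x); series = 64 x^7 - 112 x^5 + 56 x^3 - 7 x


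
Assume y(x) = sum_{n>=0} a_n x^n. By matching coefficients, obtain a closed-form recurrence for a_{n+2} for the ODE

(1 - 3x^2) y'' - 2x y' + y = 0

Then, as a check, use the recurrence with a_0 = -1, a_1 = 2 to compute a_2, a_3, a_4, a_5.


Substitute y = sum_n a_n x^n.
(1 - 3 x^2) y'' contributes (n+2)(n+1) a_{n+2} - 3 n(n-1) a_n at x^n.
-2 x y'(x) contributes -2 n a_n at x^n.
y(x) contributes 1 a_n at x^n.
Matching x^n: (n+2)(n+1) a_{n+2} + (-3 n(n-1) - 2 n + 1) a_n = 0.
Thus a_{n+2} = (3 n(n-1) + 2 n - 1) / ((n+1)(n+2)) * a_n.

Check with a_0 = -1, a_1 = 2 (apply the recurrence for n = 0, 1, 2, 3): a_0 = -1, a_1 = 2, a_2 = 1/2, a_3 = 1/3, a_4 = 3/8, a_5 = 23/60.

a_(n+2) = (3 n(n-1) + 2 n - 1) / ((n+1)(n+2)) * a_n; check: a_0 = -1, a_1 = 2, a_2 = 1/2, a_3 = 1/3, a_4 = 3/8, a_5 = 23/60


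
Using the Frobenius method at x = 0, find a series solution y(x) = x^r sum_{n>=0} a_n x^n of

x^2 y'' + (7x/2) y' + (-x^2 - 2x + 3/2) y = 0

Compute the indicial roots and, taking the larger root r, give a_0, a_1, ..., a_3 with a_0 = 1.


Write in Frobenius form y'' + (p(x)/x) y' + (q(x)/x^2) y = 0:
  p(x) = 7/2,  q(x) = -x^2 - 2x + 3/2.
Indicial equation: r(r-1) + (7/2) r + (3/2) = 0 -> roots r_1 = -1, r_2 = -3/2.
Take r = r_1 = -1. Let y(x) = x^r sum_{n>=0} a_n x^n with a_0 = 1.
Substitute y = x^r sum a_n x^n and match x^{r+n}. The recurrence is
  D(n) a_n - 2 a_{n-1} - 1 a_{n-2} = 0,  where D(n) = (r+n)(r+n-1) + (7/2)(r+n) + (3/2).
  a_n = [2 a_{n-1} + 1 a_{n-2}] / D(n).
Since the indicial polynomial factors as (r - r_1)(r - r_2), D(n) = (r_1 + n - r_1)(r_1 + n - r_2) = n(n + 1/2).
Evaluating step by step (a_0 = 1):
  n = 1: D(1) = 1(1 + 1/2) = 3/2; numerator = 2(1) = 2; a_1 = (2)/(3/2) = 4/3
  n = 2: D(2) = 2(2 + 1/2) = 5; numerator = 2(4/3) + 1(1) = 11/3; a_2 = (11/3)/(5) = 11/15
  n = 3: D(3) = 3(3 + 1/2) = 21/2; numerator = 2(11/15) + 1(4/3) = 14/5; a_3 = (14/5)/(21/2) = 4/15

r = -1; a_0 = 1; a_1 = 4/3; a_2 = 11/15; a_3 = 4/15


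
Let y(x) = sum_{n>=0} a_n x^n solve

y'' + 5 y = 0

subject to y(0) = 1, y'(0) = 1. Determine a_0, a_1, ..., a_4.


Ansatz: y(x) = sum_{n>=0} a_n x^n, so y'(x) = sum_{n>=1} n a_n x^(n-1) and y''(x) = sum_{n>=2} n(n-1) a_n x^(n-2).
Substitute into P(x) y'' + Q(x) y' + R(x) y = 0 with P(x) = 1, Q(x) = 0, R(x) = 5, and match powers of x.
Initial conditions: a_0 = 1, a_1 = 1.
Setting the coefficient of each power of x to zero and solving order by order (substituting the coefficients already found):
  x^0: 2 a_2 + 5 a_0 = 0  ->  2 a_2 = -5 a_0 = -5  ->  a_2 = -5/2
  x^1: 6 a_3 + 5 a_1 = 0  ->  6 a_3 = -5 a_1 = -5  ->  a_3 = -5/6
  x^2: 12 a_4 + 5 a_2 = 0  ->  12 a_4 = -5 a_2 = 25/2  ->  a_4 = 25/24
Truncated series: y(x) = 1 + x - (5/2) x^2 - (5/6) x^3 + (25/24) x^4 + O(x^5).

a_0 = 1; a_1 = 1; a_2 = -5/2; a_3 = -5/6; a_4 = 25/24


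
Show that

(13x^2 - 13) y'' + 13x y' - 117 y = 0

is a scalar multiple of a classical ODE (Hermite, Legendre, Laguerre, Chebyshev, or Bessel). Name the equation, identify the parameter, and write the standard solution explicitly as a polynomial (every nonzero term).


All three coefficients share the factor -13; dividing through by -13 gives  (1 - x^2) y'' - x y' + 9 y = 0.
This matches the Chebyshev equation (1 - x^2) y'' - x y' + n^2 y = 0 (note the -x y' term, not -2x y') with n^2 = 9, so n = 3; the polynomial solution is T_3(x).
With y = sum_k a_k x^k, matching x^k gives (k+2)(k+1) a_{k+2} = (k^2 - n^2) a_k = (k - 3)(k + 3) a_k. The right side vanishes at k = 3, so the series with the parity of 3 terminates at degree 3.
Standard normalization: leading coefficient of T_n is 2^(n-1), so a_3 = 2^2 = 4. Work downward with a_k = (k+1)(k+2) a_{k+2} / ((k - 3)(k + 3)):
  a_1 = (2)(3)(4) / ((1 - 3)(1 + 3)) = 24/(-8) = -3
Hence T_3(x) = 4 x^3 - 3 x.

T_3(x); series = 4 x^3 - 3 x


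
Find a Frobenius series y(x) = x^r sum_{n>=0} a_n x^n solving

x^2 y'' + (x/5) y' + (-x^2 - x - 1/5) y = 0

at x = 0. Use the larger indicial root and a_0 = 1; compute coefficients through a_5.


Write in Frobenius form y'' + (p(x)/x) y' + (q(x)/x^2) y = 0:
  p(x) = 1/5,  q(x) = -x^2 - x - 1/5.
Indicial equation: r(r-1) + (1/5) r + (-1/5) = 0 -> roots r_1 = 1, r_2 = -1/5.
Take r = r_1 = 1. Let y(x) = x^r sum_{n>=0} a_n x^n with a_0 = 1.
Substitute y = x^r sum a_n x^n and match x^{r+n}. The recurrence is
  D(n) a_n - 1 a_{n-1} - 1 a_{n-2} = 0,  where D(n) = (r+n)(r+n-1) + (1/5)(r+n) + (-1/5).
  a_n = [1 a_{n-1} + 1 a_{n-2}] / D(n).
Since the indicial polynomial factors as (r - r_1)(r - r_2), D(n) = (r_1 + n - r_1)(r_1 + n - r_2) = n(n + 6/5).
Evaluating step by step (a_0 = 1):
  n = 1: D(1) = 1(1 + 6/5) = 11/5; numerator = 1(1) = 1; a_1 = (1)/(11/5) = 5/11
  n = 2: D(2) = 2(2 + 6/5) = 32/5; numerator = 1(5/11) + 1(1) = 16/11; a_2 = (16/11)/(32/5) = 5/22
  n = 3: D(3) = 3(3 + 6/5) = 63/5; numerator = 1(5/22) + 1(5/11) = 15/22; a_3 = (15/22)/(63/5) = 25/462
  n = 4: D(4) = 4(4 + 6/5) = 104/5; numerator = 1(25/462) + 1(5/22) = 65/231; a_4 = (65/231)/(104/5) = 25/1848
  n = 5: D(5) = 5(5 + 6/5) = 31; numerator = 1(25/1848) + 1(25/462) = 125/1848; a_5 = (125/1848)/(31) = 125/57288

r = 1; a_0 = 1; a_1 = 5/11; a_2 = 5/22; a_3 = 25/462; a_4 = 25/1848; a_5 = 125/57288


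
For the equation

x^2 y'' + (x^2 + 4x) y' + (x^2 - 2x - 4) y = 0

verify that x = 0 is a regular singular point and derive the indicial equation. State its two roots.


Divide by x^2 to reach normal form y'' + P_1(x) y' + P_2(x) y = 0 with P_1(x) = 1 + 4/x and P_2(x) = 1 - 2/x - 4/x^2.
x = 0 is a singular point because the y'-coefficient 1 + 4/x has a pole at x = 0 and the y-coefficient 1 - 2/x - 4/x^2 has a pole at x = 0.
It is a regular singular point because x P_1(x) = p(x) = x + 4 and x^2 P_2(x) = q(x) = x^2 - 2x - 4 are polynomials, hence analytic at x = 0.
p(0) = 4,  q(0) = -4.
Indicial equation: r(r-1) + p(0) r + q(0) = 0, i.e. r^2 + (p(0) - 1) r + q(0) = 0, i.e. r^2 + 3 r - 4 = 0.
Discriminant: (3)^2 - 4(-4) = 25, so r = (-3 ± 5)/2.
Solving: r_1 = 1, r_2 = -4.

indicial: r^2 + 3 r - 4 = 0; roots r_1 = 1, r_2 = -4


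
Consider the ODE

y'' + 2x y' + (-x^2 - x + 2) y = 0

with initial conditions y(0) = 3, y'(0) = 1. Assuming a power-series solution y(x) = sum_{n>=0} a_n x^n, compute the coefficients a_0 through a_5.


Ansatz: y(x) = sum_{n>=0} a_n x^n, so y'(x) = sum_{n>=1} n a_n x^(n-1) and y''(x) = sum_{n>=2} n(n-1) a_n x^(n-2).
Substitute into P(x) y'' + Q(x) y' + R(x) y = 0 with P(x) = 1, Q(x) = 2x, R(x) = -x^2 - x + 2, and match powers of x.
Initial conditions: a_0 = 3, a_1 = 1.
Setting the coefficient of each power of x to zero and solving order by order (substituting the coefficients already found):
  x^0: 2 a_2 + 2 a_0 = 0  ->  2 a_2 = -2 a_0 = -6  ->  a_2 = -3
  x^1: 6 a_3 + 4 a_1 - a_0 = 0  ->  6 a_3 = -4 a_1 + a_0 = -1  ->  a_3 = -1/6
  x^2: 12 a_4 + 6 a_2 - a_1 - a_0 = 0  ->  12 a_4 = -6 a_2 + a_1 + a_0 = 22  ->  a_4 = 11/6
  x^3: 20 a_5 + 8 a_3 - a_2 - a_1 = 0  ->  20 a_5 = -8 a_3 + a_2 + a_1 = -2/3  ->  a_5 = -1/30
Truncated series: y(x) = 3 + x - 3 x^2 - (1/6) x^3 + (11/6) x^4 - (1/30) x^5 + O(x^6).

a_0 = 3; a_1 = 1; a_2 = -3; a_3 = -1/6; a_4 = 11/6; a_5 = -1/30


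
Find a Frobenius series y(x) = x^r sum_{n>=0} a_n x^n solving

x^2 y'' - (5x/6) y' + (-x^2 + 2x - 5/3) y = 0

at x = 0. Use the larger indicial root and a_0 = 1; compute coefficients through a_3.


Write in Frobenius form y'' + (p(x)/x) y' + (q(x)/x^2) y = 0:
  p(x) = -5/6,  q(x) = -x^2 + 2x - 5/3.
Indicial equation: r(r-1) + (-5/6) r + (-5/3) = 0 -> roots r_1 = 5/2, r_2 = -2/3.
Take r = r_1 = 5/2. Let y(x) = x^r sum_{n>=0} a_n x^n with a_0 = 1.
Substitute y = x^r sum a_n x^n and match x^{r+n}. The recurrence is
  D(n) a_n + 2 a_{n-1} - 1 a_{n-2} = 0,  where D(n) = (r+n)(r+n-1) + (-5/6)(r+n) + (-5/3).
  a_n = [-2 a_{n-1} + 1 a_{n-2}] / D(n).
Since the indicial polynomial factors as (r - r_1)(r - r_2), D(n) = (r_1 + n - r_1)(r_1 + n - r_2) = n(n + 19/6).
Evaluating step by step (a_0 = 1):
  n = 1: D(1) = 1(1 + 19/6) = 25/6; numerator = -2(1) = -2; a_1 = (-2)/(25/6) = -12/25
  n = 2: D(2) = 2(2 + 19/6) = 31/3; numerator = -2(-12/25) + 1(1) = 49/25; a_2 = (49/25)/(31/3) = 147/775
  n = 3: D(3) = 3(3 + 19/6) = 37/2; numerator = -2(147/775) + 1(-12/25) = -666/775; a_3 = (-666/775)/(37/2) = -36/775

r = 5/2; a_0 = 1; a_1 = -12/25; a_2 = 147/775; a_3 = -36/775


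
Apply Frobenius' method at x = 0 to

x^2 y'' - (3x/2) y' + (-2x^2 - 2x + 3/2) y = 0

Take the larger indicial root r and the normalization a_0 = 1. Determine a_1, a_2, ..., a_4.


Write in Frobenius form y'' + (p(x)/x) y' + (q(x)/x^2) y = 0:
  p(x) = -3/2,  q(x) = -2x^2 - 2x + 3/2.
Indicial equation: r(r-1) + (-3/2) r + (3/2) = 0 -> roots r_1 = 3/2, r_2 = 1.
Take r = r_1 = 3/2. Let y(x) = x^r sum_{n>=0} a_n x^n with a_0 = 1.
Substitute y = x^r sum a_n x^n and match x^{r+n}. The recurrence is
  D(n) a_n - 2 a_{n-1} - 2 a_{n-2} = 0,  where D(n) = (r+n)(r+n-1) + (-3/2)(r+n) + (3/2).
  a_n = [2 a_{n-1} + 2 a_{n-2}] / D(n).
Since the indicial polynomial factors as (r - r_1)(r - r_2), D(n) = (r_1 + n - r_1)(r_1 + n - r_2) = n(n + 1/2).
Evaluating step by step (a_0 = 1):
  n = 1: D(1) = 1(1 + 1/2) = 3/2; numerator = 2(1) = 2; a_1 = (2)/(3/2) = 4/3
  n = 2: D(2) = 2(2 + 1/2) = 5; numerator = 2(4/3) + 2(1) = 14/3; a_2 = (14/3)/(5) = 14/15
  n = 3: D(3) = 3(3 + 1/2) = 21/2; numerator = 2(14/15) + 2(4/3) = 68/15; a_3 = (68/15)/(21/2) = 136/315
  n = 4: D(4) = 4(4 + 1/2) = 18; numerator = 2(136/315) + 2(14/15) = 172/63; a_4 = (172/63)/(18) = 86/567

r = 3/2; a_0 = 1; a_1 = 4/3; a_2 = 14/15; a_3 = 136/315; a_4 = 86/567


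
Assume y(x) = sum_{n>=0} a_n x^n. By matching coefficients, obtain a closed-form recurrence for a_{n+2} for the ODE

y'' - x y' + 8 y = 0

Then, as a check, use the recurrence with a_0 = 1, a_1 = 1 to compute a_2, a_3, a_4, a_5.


Substitute y = sum_n a_n x^n.
y''(x) has coefficient (n+2)(n+1) a_{n+2} at x^n;
-x y'(x) has coefficient -n a_n at x^n (shift);
8 y(x) has coefficient 8 a_n at x^n.
Matching x^n: (n+2)(n+1) a_{n+2} + (-n + 8) a_n = 0.
Thus a_{n+2} = (n - 8) / ((n+1)(n+2)) * a_n.

Check with a_0 = 1, a_1 = 1 (apply the recurrence for n = 0, 1, 2, 3): a_0 = 1, a_1 = 1, a_2 = -4, a_3 = -7/6, a_4 = 2, a_5 = 7/24.

a_(n+2) = (n - 8) / ((n+1)(n+2)) * a_n; check: a_0 = 1, a_1 = 1, a_2 = -4, a_3 = -7/6, a_4 = 2, a_5 = 7/24


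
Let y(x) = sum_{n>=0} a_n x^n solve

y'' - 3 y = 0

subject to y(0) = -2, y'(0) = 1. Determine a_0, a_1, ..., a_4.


Ansatz: y(x) = sum_{n>=0} a_n x^n, so y'(x) = sum_{n>=1} n a_n x^(n-1) and y''(x) = sum_{n>=2} n(n-1) a_n x^(n-2).
Substitute into P(x) y'' + Q(x) y' + R(x) y = 0 with P(x) = 1, Q(x) = 0, R(x) = -3, and match powers of x.
Initial conditions: a_0 = -2, a_1 = 1.
Setting the coefficient of each power of x to zero and solving order by order (substituting the coefficients already found):
  x^0: 2 a_2 - 3 a_0 = 0  ->  2 a_2 = 3 a_0 = -6  ->  a_2 = -3
  x^1: 6 a_3 - 3 a_1 = 0  ->  6 a_3 = 3 a_1 = 3  ->  a_3 = 1/2
  x^2: 12 a_4 - 3 a_2 = 0  ->  12 a_4 = 3 a_2 = -9  ->  a_4 = -3/4
Truncated series: y(x) = -2 + x - 3 x^2 + (1/2) x^3 - (3/4) x^4 + O(x^5).

a_0 = -2; a_1 = 1; a_2 = -3; a_3 = 1/2; a_4 = -3/4


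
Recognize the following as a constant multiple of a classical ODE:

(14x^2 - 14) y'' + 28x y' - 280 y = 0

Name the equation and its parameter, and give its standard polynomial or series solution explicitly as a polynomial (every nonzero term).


All three coefficients share the factor -14; dividing through by -14 gives  (1 - x^2) y'' - 2x y' + 20 y = 0.
This matches the Legendre equation (1 - x^2) y'' - 2x y' + n(n+1) y = 0 (note the -2x y' term) with n(n+1) = 20, so n = 4; the polynomial solution is P_4(x).
With y = sum_k a_k x^k, matching x^k gives (k+2)(k+1) a_{k+2} = [k(k+1) - n(n+1)] a_k = (k - 4)(k + 5) a_k. The right side vanishes at k = 4, so the series with the parity of 4 terminates at degree 4.
Standard normalization (P_n(1) = 1): leading coefficient (2n)!/(2^n (n!)^2) = 40320/(16*576) = 35/8, so a_4 = 35/8. Work downward with a_k = (k+1)(k+2) a_{k+2} / ((k - 4)(k + 5)):
  a_2 = (3)(4)(35/8) / ((2 - 4)(2 + 5)) = (105/2)/(-14) = -15/4
  a_0 = (1)(2)(-15/4) / ((0 - 4)(0 + 5)) = (-15/2)/(-20) = 3/8
Hence P_4(x) = 35 x^4/8 - 15 x^2/4 + 3/8.

P_4(x); series = 35 x^4/8 - 15 x^2/4 + 3/8


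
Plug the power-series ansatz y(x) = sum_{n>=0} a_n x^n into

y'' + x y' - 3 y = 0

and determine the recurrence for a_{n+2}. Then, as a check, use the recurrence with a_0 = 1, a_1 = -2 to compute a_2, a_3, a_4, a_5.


Substitute y = sum_n a_n x^n.
y''(x) has coefficient (n+2)(n+1) a_{n+2} at x^n;
x y'(x) has coefficient n a_n at x^n (shift);
-3 y(x) has coefficient -3 a_n at x^n.
Matching x^n: (n+2)(n+1) a_{n+2} + (n - 3) a_n = 0.
Thus a_{n+2} = (-n + 3) / ((n+1)(n+2)) * a_n.

Check with a_0 = 1, a_1 = -2 (apply the recurrence for n = 0, 1, 2, 3): a_0 = 1, a_1 = -2, a_2 = 3/2, a_3 = -2/3, a_4 = 1/8, a_5 = 0.

a_(n+2) = (-n + 3) / ((n+1)(n+2)) * a_n; check: a_0 = 1, a_1 = -2, a_2 = 3/2, a_3 = -2/3, a_4 = 1/8, a_5 = 0


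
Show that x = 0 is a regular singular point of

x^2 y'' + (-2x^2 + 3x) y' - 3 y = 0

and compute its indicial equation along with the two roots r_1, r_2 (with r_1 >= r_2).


Divide by x^2 to reach normal form y'' + P_1(x) y' + P_2(x) y = 0 with P_1(x) = -2 + 3/x and P_2(x) = -3/x^2.
x = 0 is a singular point because the y'-coefficient -2 + 3/x has a pole at x = 0 and the y-coefficient -3/x^2 has a pole at x = 0.
It is a regular singular point because x P_1(x) = p(x) = 3 - 2x and x^2 P_2(x) = q(x) = -3 are polynomials, hence analytic at x = 0.
p(0) = 3,  q(0) = -3.
Indicial equation: r(r-1) + p(0) r + q(0) = 0, i.e. r^2 + (p(0) - 1) r + q(0) = 0, i.e. r^2 + 2 r - 3 = 0.
Discriminant: (2)^2 - 4(-3) = 16, so r = (-2 ± 4)/2.
Solving: r_1 = 1, r_2 = -3.

indicial: r^2 + 2 r - 3 = 0; roots r_1 = 1, r_2 = -3


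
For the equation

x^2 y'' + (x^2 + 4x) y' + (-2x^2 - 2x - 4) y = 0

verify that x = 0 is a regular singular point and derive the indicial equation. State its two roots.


Divide by x^2 to reach normal form y'' + P_1(x) y' + P_2(x) y = 0 with P_1(x) = 1 + 4/x and P_2(x) = -2 - 2/x - 4/x^2.
x = 0 is a singular point because the y'-coefficient 1 + 4/x has a pole at x = 0 and the y-coefficient -2 - 2/x - 4/x^2 has a pole at x = 0.
It is a regular singular point because x P_1(x) = p(x) = x + 4 and x^2 P_2(x) = q(x) = -2x^2 - 2x - 4 are polynomials, hence analytic at x = 0.
p(0) = 4,  q(0) = -4.
Indicial equation: r(r-1) + p(0) r + q(0) = 0, i.e. r^2 + (p(0) - 1) r + q(0) = 0, i.e. r^2 + 3 r - 4 = 0.
Discriminant: (3)^2 - 4(-4) = 25, so r = (-3 ± 5)/2.
Solving: r_1 = 1, r_2 = -4.

indicial: r^2 + 3 r - 4 = 0; roots r_1 = 1, r_2 = -4


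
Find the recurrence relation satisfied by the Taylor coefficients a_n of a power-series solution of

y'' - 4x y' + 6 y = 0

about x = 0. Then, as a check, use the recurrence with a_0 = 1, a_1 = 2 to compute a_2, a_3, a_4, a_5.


Substitute y = sum_n a_n x^n.
y''(x) has coefficient (n+2)(n+1) a_{n+2} at x^n;
-4 x y'(x) has coefficient -4 n a_n at x^n (shift);
6 y(x) has coefficient 6 a_n at x^n.
Matching x^n: (n+2)(n+1) a_{n+2} + (-4n + 6) a_n = 0.
Thus a_{n+2} = (4n - 6) / ((n+1)(n+2)) * a_n.

Check with a_0 = 1, a_1 = 2 (apply the recurrence for n = 0, 1, 2, 3): a_0 = 1, a_1 = 2, a_2 = -3, a_3 = -2/3, a_4 = -1/2, a_5 = -1/5.

a_(n+2) = (4n - 6) / ((n+1)(n+2)) * a_n; check: a_0 = 1, a_1 = 2, a_2 = -3, a_3 = -2/3, a_4 = -1/2, a_5 = -1/5


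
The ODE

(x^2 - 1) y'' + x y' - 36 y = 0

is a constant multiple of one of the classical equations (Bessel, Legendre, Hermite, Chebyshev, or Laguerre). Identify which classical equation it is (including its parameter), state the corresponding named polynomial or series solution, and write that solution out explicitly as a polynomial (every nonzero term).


All three coefficients share the factor -1; dividing through by -1 gives  (1 - x^2) y'' - x y' + 36 y = 0.
This matches the Chebyshev equation (1 - x^2) y'' - x y' + n^2 y = 0 (note the -x y' term, not -2x y') with n^2 = 36, so n = 6; the polynomial solution is T_6(x).
With y = sum_k a_k x^k, matching x^k gives (k+2)(k+1) a_{k+2} = (k^2 - n^2) a_k = (k - 6)(k + 6) a_k. The right side vanishes at k = 6, so the series with the parity of 6 terminates at degree 6.
Standard normalization: leading coefficient of T_n is 2^(n-1), so a_6 = 2^5 = 32. Work downward with a_k = (k+1)(k+2) a_{k+2} / ((k - 6)(k + 6)):
  a_4 = (5)(6)(32) / ((4 - 6)(4 + 6)) = 960/(-20) = -48
  a_2 = (3)(4)(-48) / ((2 - 6)(2 + 6)) = -576/(-32) = 18
  a_0 = (1)(2)(18) / ((0 - 6)(0 + 6)) = 36/(-36) = -1
Hence T_6(x) = 32 x^6 - 48 x^4 + 18 x^2 - 1.

T_6(x); series = 32 x^6 - 48 x^4 + 18 x^2 - 1


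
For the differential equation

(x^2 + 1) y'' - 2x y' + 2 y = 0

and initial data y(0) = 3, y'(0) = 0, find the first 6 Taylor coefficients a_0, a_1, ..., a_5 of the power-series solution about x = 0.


Ansatz: y(x) = sum_{n>=0} a_n x^n, so y'(x) = sum_{n>=1} n a_n x^(n-1) and y''(x) = sum_{n>=2} n(n-1) a_n x^(n-2).
Substitute into P(x) y'' + Q(x) y' + R(x) y = 0 with P(x) = x^2 + 1, Q(x) = -2x, R(x) = 2, and match powers of x.
Initial conditions: a_0 = 3, a_1 = 0.
Setting the coefficient of each power of x to zero and solving order by order (substituting the coefficients already found):
  x^0: 2 a_2 + 2 a_0 = 0  ->  2 a_2 = -2 a_0 = -6  ->  a_2 = -3
  x^1: 6 a_3 = 0  ->  a_3 = 0
  x^2: 12 a_4 = 0  ->  a_4 = 0
  x^3: 20 a_5 + 2 a_3 = 0  ->  20 a_5 = -2 a_3 = 0  ->  a_5 = 0
Truncated series: y(x) = 3 - 3 x^2 + O(x^6).

a_0 = 3; a_1 = 0; a_2 = -3; a_3 = 0; a_4 = 0; a_5 = 0


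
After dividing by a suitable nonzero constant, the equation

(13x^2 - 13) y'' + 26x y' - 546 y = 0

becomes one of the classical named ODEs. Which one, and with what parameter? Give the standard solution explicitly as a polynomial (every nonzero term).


All three coefficients share the factor -13; dividing through by -13 gives  (1 - x^2) y'' - 2x y' + 42 y = 0.
This matches the Legendre equation (1 - x^2) y'' - 2x y' + n(n+1) y = 0 (note the -2x y' term) with n(n+1) = 42, so n = 6; the polynomial solution is P_6(x).
With y = sum_k a_k x^k, matching x^k gives (k+2)(k+1) a_{k+2} = [k(k+1) - n(n+1)] a_k = (k - 6)(k + 7) a_k. The right side vanishes at k = 6, so the series with the parity of 6 terminates at degree 6.
Standard normalization (P_n(1) = 1): leading coefficient (2n)!/(2^n (n!)^2) = 479001600/(64*518400) = 231/16, so a_6 = 231/16. Work downward with a_k = (k+1)(k+2) a_{k+2} / ((k - 6)(k + 7)):
  a_4 = (5)(6)(231/16) / ((4 - 6)(4 + 7)) = (3465/8)/(-22) = -315/16
  a_2 = (3)(4)(-315/16) / ((2 - 6)(2 + 7)) = (-945/4)/(-36) = 105/16
  a_0 = (1)(2)(105/16) / ((0 - 6)(0 + 7)) = (105/8)/(-42) = -5/16
Hence P_6(x) = 231 x^6/16 - 315 x^4/16 + 105 x^2/16 - 5/16.

P_6(x); series = 231 x^6/16 - 315 x^4/16 + 105 x^2/16 - 5/16


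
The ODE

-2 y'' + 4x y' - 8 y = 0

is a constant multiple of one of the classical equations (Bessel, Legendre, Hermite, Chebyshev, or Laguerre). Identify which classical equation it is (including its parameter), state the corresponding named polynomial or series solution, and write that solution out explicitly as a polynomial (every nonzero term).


All three coefficients share the factor -2; dividing through by -2 gives  y'' - 2x y' + 4 y = 0.
This matches the Hermite equation y'' - 2x y' + 2n y = 0 with 2n = 4, so n = 2; the polynomial solution is H_2(x).
With y = sum_k a_k x^k, matching x^k gives (k+2)(k+1) a_{k+2} = 2(k - n) a_k = 2(k - 2) a_k. The right side vanishes at k = 2, so the series with the parity of 2 terminates at degree 2.
Standard normalization: leading coefficient of H_n is 2^n, so a_2 = 2^2 = 4. Work downward with a_k = (k+1)(k+2) a_{k+2} / (2(k - n)):
  a_0 = (1)(2)(4) / (2(0 - 2)) = 8/(-4) = -2
Hence H_2(x) = 4 x^2 - 2.

H_2(x); series = 4 x^2 - 2


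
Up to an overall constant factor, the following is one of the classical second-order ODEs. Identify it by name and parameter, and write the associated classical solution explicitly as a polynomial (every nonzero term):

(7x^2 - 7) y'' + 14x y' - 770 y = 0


All three coefficients share the factor -7; dividing through by -7 gives  (1 - x^2) y'' - 2x y' + 110 y = 0.
This matches the Legendre equation (1 - x^2) y'' - 2x y' + n(n+1) y = 0 (note the -2x y' term) with n(n+1) = 110, so n = 10; the polynomial solution is P_10(x).
With y = sum_k a_k x^k, matching x^k gives (k+2)(k+1) a_{k+2} = [k(k+1) - n(n+1)] a_k = (k - 10)(k + 11) a_k. The right side vanishes at k = 10, so the series with the parity of 10 terminates at degree 10.
Standard normalization (P_n(1) = 1): leading coefficient (2n)!/(2^n (n!)^2) = 2432902008176640000/(1024*13168189440000) = 46189/256, so a_10 = 46189/256. Work downward with a_k = (k+1)(k+2) a_{k+2} / ((k - 10)(k + 11)):
  a_8 = (9)(10)(46189/256) / ((8 - 10)(8 + 11)) = (2078505/128)/(-38) = -109395/256
  a_6 = (7)(8)(-109395/256) / ((6 - 10)(6 + 11)) = (-765765/32)/(-68) = 45045/128
  a_4 = (5)(6)(45045/128) / ((4 - 10)(4 + 11)) = (675675/64)/(-90) = -15015/128
  a_2 = (3)(4)(-15015/128) / ((2 - 10)(2 + 11)) = (-45045/32)/(-104) = 3465/256
  a_0 = (1)(2)(3465/256) / ((0 - 10)(0 + 11)) = (3465/128)/(-110) = -63/256
Hence P_10(x) = 46189 x^10/256 - 109395 x^8/256 + 45045 x^6/128 - 15015 x^4/128 + 3465 x^2/256 - 63/256.

P_10(x); series = 46189 x^10/256 - 109395 x^8/256 + 45045 x^6/128 - 15015 x^4/128 + 3465 x^2/256 - 63/256


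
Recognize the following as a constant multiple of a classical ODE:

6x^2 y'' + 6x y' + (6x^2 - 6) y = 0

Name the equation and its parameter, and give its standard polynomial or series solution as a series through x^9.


All three coefficients share the factor 6; dividing through by 6 gives  x^2 y'' + x y' + (x^2 - 1) y = 0.
This matches the Bessel equation x^2 y'' + x y' + (x^2 - nu^2) y = 0 with nu^2 = 1, so nu = 1; the solution bounded at x = 0 is J_1(x).
Frobenius at x = 0: indicial roots ±nu; for r = nu the recurrence k(k + 2nu) c_k = -c_{k-2} gives the standard series J_nu(x) = sum_{k>=0} (-1)^k / (k! (k+nu)!) (x/2)^(2k+nu). Evaluate the first 5 terms:
  k = 0: (-1)^0 / (0! * 1! * 2^1) x^1 = 1/(1*1*2) x^1 = (1/2) x^1
  k = 1: (-1)^1 / (1! * 2! * 2^3) x^3 = -1/(1*2*8) x^3 = (-1/16) x^3
  k = 2: (-1)^2 / (2! * 3! * 2^5) x^5 = 1/(2*6*32) x^5 = (1/384) x^5
  k = 3: (-1)^3 / (3! * 4! * 2^7) x^7 = -1/(6*24*128) x^7 = (-1/18432) x^7
  k = 4: (-1)^4 / (4! * 5! * 2^9) x^9 = 1/(24*120*512) x^9 = (1/1474560) x^9
Hence J_1(x) = x^9/1474560 - x^7/18432 + x^5/384 - x^3/16 + x/2 + ....

J_1(x); series = x^9/1474560 - x^7/18432 + x^5/384 - x^3/16 + x/2


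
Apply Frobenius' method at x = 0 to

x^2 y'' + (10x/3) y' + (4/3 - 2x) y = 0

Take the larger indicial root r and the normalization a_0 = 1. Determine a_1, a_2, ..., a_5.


Write in Frobenius form y'' + (p(x)/x) y' + (q(x)/x^2) y = 0:
  p(x) = 10/3,  q(x) = 4/3 - 2x.
Indicial equation: r(r-1) + (10/3) r + (4/3) = 0 -> roots r_1 = -1, r_2 = -4/3.
Take r = r_1 = -1. Let y(x) = x^r sum_{n>=0} a_n x^n with a_0 = 1.
Substitute y = x^r sum a_n x^n and match x^{r+n}. The recurrence is
  D(n) a_n - 2 a_{n-1} = 0,  where D(n) = (r+n)(r+n-1) + (10/3)(r+n) + (4/3).
  a_n = 2 / D(n) * a_{n-1}.
Since the indicial polynomial factors as (r - r_1)(r - r_2), D(n) = (r_1 + n - r_1)(r_1 + n - r_2) = n(n + 1/3).
Evaluating step by step (a_0 = 1):
  n = 1: D(1) = 1(1 + 1/3) = 4/3; numerator = 2(1) = 2; a_1 = (2)/(4/3) = 3/2
  n = 2: D(2) = 2(2 + 1/3) = 14/3; numerator = 2(3/2) = 3; a_2 = (3)/(14/3) = 9/14
  n = 3: D(3) = 3(3 + 1/3) = 10; numerator = 2(9/14) = 9/7; a_3 = (9/7)/(10) = 9/70
  n = 4: D(4) = 4(4 + 1/3) = 52/3; numerator = 2(9/70) = 9/35; a_4 = (9/35)/(52/3) = 27/1820
  n = 5: D(5) = 5(5 + 1/3) = 80/3; numerator = 2(27/1820) = 27/910; a_5 = (27/910)/(80/3) = 81/72800

r = -1; a_0 = 1; a_1 = 3/2; a_2 = 9/14; a_3 = 9/70; a_4 = 27/1820; a_5 = 81/72800


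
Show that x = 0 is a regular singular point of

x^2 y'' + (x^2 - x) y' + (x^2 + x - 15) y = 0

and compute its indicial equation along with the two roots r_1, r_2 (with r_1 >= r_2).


Divide by x^2 to reach normal form y'' + P_1(x) y' + P_2(x) y = 0 with P_1(x) = 1 - 1/x and P_2(x) = 1 + 1/x - 15/x^2.
x = 0 is a singular point because the y'-coefficient 1 - 1/x has a pole at x = 0 and the y-coefficient 1 + 1/x - 15/x^2 has a pole at x = 0.
It is a regular singular point because x P_1(x) = p(x) = x - 1 and x^2 P_2(x) = q(x) = x^2 + x - 15 are polynomials, hence analytic at x = 0.
p(0) = -1,  q(0) = -15.
Indicial equation: r(r-1) + p(0) r + q(0) = 0, i.e. r^2 + (p(0) - 1) r + q(0) = 0, i.e. r^2 - 2 r - 15 = 0.
Discriminant: (-2)^2 - 4(-15) = 64, so r = (2 ± 8)/2.
Solving: r_1 = 5, r_2 = -3.

indicial: r^2 - 2 r - 15 = 0; roots r_1 = 5, r_2 = -3


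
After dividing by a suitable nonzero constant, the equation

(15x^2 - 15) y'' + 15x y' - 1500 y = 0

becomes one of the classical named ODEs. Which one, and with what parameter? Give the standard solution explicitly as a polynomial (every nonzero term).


All three coefficients share the factor -15; dividing through by -15 gives  (1 - x^2) y'' - x y' + 100 y = 0.
This matches the Chebyshev equation (1 - x^2) y'' - x y' + n^2 y = 0 (note the -x y' term, not -2x y') with n^2 = 100, so n = 10; the polynomial solution is T_10(x).
With y = sum_k a_k x^k, matching x^k gives (k+2)(k+1) a_{k+2} = (k^2 - n^2) a_k = (k - 10)(k + 10) a_k. The right side vanishes at k = 10, so the series with the parity of 10 terminates at degree 10.
Standard normalization: leading coefficient of T_n is 2^(n-1), so a_10 = 2^9 = 512. Work downward with a_k = (k+1)(k+2) a_{k+2} / ((k - 10)(k + 10)):
  a_8 = (9)(10)(512) / ((8 - 10)(8 + 10)) = 46080/(-36) = -1280
  a_6 = (7)(8)(-1280) / ((6 - 10)(6 + 10)) = -71680/(-64) = 1120
  a_4 = (5)(6)(1120) / ((4 - 10)(4 + 10)) = 33600/(-84) = -400
  a_2 = (3)(4)(-400) / ((2 - 10)(2 + 10)) = -4800/(-96) = 50
  a_0 = (1)(2)(50) / ((0 - 10)(0 + 10)) = 100/(-100) = -1
Hence T_10(x) = 512 x^10 - 1280 x^8 + 1120 x^6 - 400 x^4 + 50 x^2 - 1.

T_10(x); series = 512 x^10 - 1280 x^8 + 1120 x^6 - 400 x^4 + 50 x^2 - 1


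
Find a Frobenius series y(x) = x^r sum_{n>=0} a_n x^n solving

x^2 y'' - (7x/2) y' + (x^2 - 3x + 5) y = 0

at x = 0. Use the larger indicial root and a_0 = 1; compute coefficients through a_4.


Write in Frobenius form y'' + (p(x)/x) y' + (q(x)/x^2) y = 0:
  p(x) = -7/2,  q(x) = x^2 - 3x + 5.
Indicial equation: r(r-1) + (-7/2) r + (5) = 0 -> roots r_1 = 5/2, r_2 = 2.
Take r = r_1 = 5/2. Let y(x) = x^r sum_{n>=0} a_n x^n with a_0 = 1.
Substitute y = x^r sum a_n x^n and match x^{r+n}. The recurrence is
  D(n) a_n - 3 a_{n-1} + 1 a_{n-2} = 0,  where D(n) = (r+n)(r+n-1) + (-7/2)(r+n) + (5).
  a_n = [3 a_{n-1} - 1 a_{n-2}] / D(n).
Since the indicial polynomial factors as (r - r_1)(r - r_2), D(n) = (r_1 + n - r_1)(r_1 + n - r_2) = n(n + 1/2).
Evaluating step by step (a_0 = 1):
  n = 1: D(1) = 1(1 + 1/2) = 3/2; numerator = 3(1) = 3; a_1 = (3)/(3/2) = 2
  n = 2: D(2) = 2(2 + 1/2) = 5; numerator = 3(2) - 1(1) = 5; a_2 = (5)/(5) = 1
  n = 3: D(3) = 3(3 + 1/2) = 21/2; numerator = 3(1) - 1(2) = 1; a_3 = (1)/(21/2) = 2/21
  n = 4: D(4) = 4(4 + 1/2) = 18; numerator = 3(2/21) - 1(1) = -5/7; a_4 = (-5/7)/(18) = -5/126

r = 5/2; a_0 = 1; a_1 = 2; a_2 = 1; a_3 = 2/21; a_4 = -5/126


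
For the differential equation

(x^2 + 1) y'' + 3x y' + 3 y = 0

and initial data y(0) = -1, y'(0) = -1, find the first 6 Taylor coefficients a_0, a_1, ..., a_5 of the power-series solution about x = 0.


Ansatz: y(x) = sum_{n>=0} a_n x^n, so y'(x) = sum_{n>=1} n a_n x^(n-1) and y''(x) = sum_{n>=2} n(n-1) a_n x^(n-2).
Substitute into P(x) y'' + Q(x) y' + R(x) y = 0 with P(x) = x^2 + 1, Q(x) = 3x, R(x) = 3, and match powers of x.
Initial conditions: a_0 = -1, a_1 = -1.
Setting the coefficient of each power of x to zero and solving order by order (substituting the coefficients already found):
  x^0: 2 a_2 + 3 a_0 = 0  ->  2 a_2 = -3 a_0 = 3  ->  a_2 = 3/2
  x^1: 6 a_3 + 6 a_1 = 0  ->  6 a_3 = -6 a_1 = 6  ->  a_3 = 1
  x^2: 12 a_4 + 11 a_2 = 0  ->  12 a_4 = -11 a_2 = -33/2  ->  a_4 = -11/8
  x^3: 20 a_5 + 18 a_3 = 0  ->  20 a_5 = -18 a_3 = -18  ->  a_5 = -9/10
Truncated series: y(x) = -1 - x + (3/2) x^2 + x^3 - (11/8) x^4 - (9/10) x^5 + O(x^6).

a_0 = -1; a_1 = -1; a_2 = 3/2; a_3 = 1; a_4 = -11/8; a_5 = -9/10


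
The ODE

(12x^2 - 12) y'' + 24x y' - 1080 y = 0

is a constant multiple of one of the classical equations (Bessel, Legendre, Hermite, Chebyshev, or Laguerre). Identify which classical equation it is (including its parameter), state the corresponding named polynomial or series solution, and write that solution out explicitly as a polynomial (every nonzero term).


All three coefficients share the factor -12; dividing through by -12 gives  (1 - x^2) y'' - 2x y' + 90 y = 0.
This matches the Legendre equation (1 - x^2) y'' - 2x y' + n(n+1) y = 0 (note the -2x y' term) with n(n+1) = 90, so n = 9; the polynomial solution is P_9(x).
With y = sum_k a_k x^k, matching x^k gives (k+2)(k+1) a_{k+2} = [k(k+1) - n(n+1)] a_k = (k - 9)(k + 10) a_k. The right side vanishes at k = 9, so the series with the parity of 9 terminates at degree 9.
Standard normalization (P_n(1) = 1): leading coefficient (2n)!/(2^n (n!)^2) = 6402373705728000/(512*131681894400) = 12155/128, so a_9 = 12155/128. Work downward with a_k = (k+1)(k+2) a_{k+2} / ((k - 9)(k + 10)):
  a_7 = (8)(9)(12155/128) / ((7 - 9)(7 + 10)) = (109395/16)/(-34) = -6435/32
  a_5 = (6)(7)(-6435/32) / ((5 - 9)(5 + 10)) = (-135135/16)/(-60) = 9009/64
  a_3 = (4)(5)(9009/64) / ((3 - 9)(3 + 10)) = (45045/16)/(-78) = -1155/32
  a_1 = (2)(3)(-1155/32) / ((1 - 9)(1 + 10)) = (-3465/16)/(-88) = 315/128
Hence P_9(x) = 12155 x^9/128 - 6435 x^7/32 + 9009 x^5/64 - 1155 x^3/32 + 315 x/128.

P_9(x); series = 12155 x^9/128 - 6435 x^7/32 + 9009 x^5/64 - 1155 x^3/32 + 315 x/128


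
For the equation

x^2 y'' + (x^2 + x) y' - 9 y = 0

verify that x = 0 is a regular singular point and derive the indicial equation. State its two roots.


Divide by x^2 to reach normal form y'' + P_1(x) y' + P_2(x) y = 0 with P_1(x) = 1 + 1/x and P_2(x) = -9/x^2.
x = 0 is a singular point because the y'-coefficient 1 + 1/x has a pole at x = 0 and the y-coefficient -9/x^2 has a pole at x = 0.
It is a regular singular point because x P_1(x) = p(x) = x + 1 and x^2 P_2(x) = q(x) = -9 are polynomials, hence analytic at x = 0.
p(0) = 1,  q(0) = -9.
Indicial equation: r(r-1) + p(0) r + q(0) = 0, i.e. r^2 + (p(0) - 1) r + q(0) = 0, i.e. r^2 - 9 = 0.
Discriminant: (0)^2 - 4(-9) = 36, so r = (0 ± 6)/2.
Solving: r_1 = 3, r_2 = -3.

indicial: r^2 - 9 = 0; roots r_1 = 3, r_2 = -3


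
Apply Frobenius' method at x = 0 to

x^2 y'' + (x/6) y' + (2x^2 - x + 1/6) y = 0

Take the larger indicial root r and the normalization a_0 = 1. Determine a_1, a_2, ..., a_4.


Write in Frobenius form y'' + (p(x)/x) y' + (q(x)/x^2) y = 0:
  p(x) = 1/6,  q(x) = 2x^2 - x + 1/6.
Indicial equation: r(r-1) + (1/6) r + (1/6) = 0 -> roots r_1 = 1/2, r_2 = 1/3.
Take r = r_1 = 1/2. Let y(x) = x^r sum_{n>=0} a_n x^n with a_0 = 1.
Substitute y = x^r sum a_n x^n and match x^{r+n}. The recurrence is
  D(n) a_n - 1 a_{n-1} + 2 a_{n-2} = 0,  where D(n) = (r+n)(r+n-1) + (1/6)(r+n) + (1/6).
  a_n = [1 a_{n-1} - 2 a_{n-2}] / D(n).
Since the indicial polynomial factors as (r - r_1)(r - r_2), D(n) = (r_1 + n - r_1)(r_1 + n - r_2) = n(n + 1/6).
Evaluating step by step (a_0 = 1):
  n = 1: D(1) = 1(1 + 1/6) = 7/6; numerator = 1(1) = 1; a_1 = (1)/(7/6) = 6/7
  n = 2: D(2) = 2(2 + 1/6) = 13/3; numerator = 1(6/7) - 2(1) = -8/7; a_2 = (-8/7)/(13/3) = -24/91
  n = 3: D(3) = 3(3 + 1/6) = 19/2; numerator = 1(-24/91) - 2(6/7) = -180/91; a_3 = (-180/91)/(19/2) = -360/1729
  n = 4: D(4) = 4(4 + 1/6) = 50/3; numerator = 1(-360/1729) - 2(-24/91) = 552/1729; a_4 = (552/1729)/(50/3) = 828/43225

r = 1/2; a_0 = 1; a_1 = 6/7; a_2 = -24/91; a_3 = -360/1729; a_4 = 828/43225


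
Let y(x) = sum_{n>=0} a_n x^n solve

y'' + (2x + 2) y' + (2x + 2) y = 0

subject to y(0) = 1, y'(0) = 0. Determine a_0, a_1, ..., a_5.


Ansatz: y(x) = sum_{n>=0} a_n x^n, so y'(x) = sum_{n>=1} n a_n x^(n-1) and y''(x) = sum_{n>=2} n(n-1) a_n x^(n-2).
Substitute into P(x) y'' + Q(x) y' + R(x) y = 0 with P(x) = 1, Q(x) = 2x + 2, R(x) = 2x + 2, and match powers of x.
Initial conditions: a_0 = 1, a_1 = 0.
Setting the coefficient of each power of x to zero and solving order by order (substituting the coefficients already found):
  x^0: 2 a_2 + 2 a_1 + 2 a_0 = 0  ->  2 a_2 = -2 a_1 - 2 a_0 = -2  ->  a_2 = -1
  x^1: 6 a_3 + 4 a_2 + 4 a_1 + 2 a_0 = 0  ->  6 a_3 = -4 a_2 - 4 a_1 - 2 a_0 = 2  ->  a_3 = 1/3
  x^2: 12 a_4 + 6 a_3 + 6 a_2 + 2 a_1 = 0  ->  12 a_4 = -6 a_3 - 6 a_2 - 2 a_1 = 4  ->  a_4 = 1/3
  x^3: 20 a_5 + 8 a_4 + 8 a_3 + 2 a_2 = 0  ->  20 a_5 = -8 a_4 - 8 a_3 - 2 a_2 = -10/3  ->  a_5 = -1/6
Truncated series: y(x) = 1 - x^2 + (1/3) x^3 + (1/3) x^4 - (1/6) x^5 + O(x^6).

a_0 = 1; a_1 = 0; a_2 = -1; a_3 = 1/3; a_4 = 1/3; a_5 = -1/6


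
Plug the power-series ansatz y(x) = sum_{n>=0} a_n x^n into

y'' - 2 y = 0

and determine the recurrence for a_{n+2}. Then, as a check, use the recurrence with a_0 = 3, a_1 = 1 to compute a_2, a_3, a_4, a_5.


Substitute y = sum_n a_n x^n into y'' + (const) y = 0.
y''(x) = sum_{n>=0} (n+2)(n+1) a_{n+2} x^n.
The ODE becomes sum_n [(n+2)(n+1) a_{n+2} - 2 a_n] x^n = 0.
Setting each coefficient to zero gives the recurrence:
  (n+2)(n+1) a_{n+2} - 2 a_n = 0,
  a_{n+2} = 2 / ((n+1)(n+2)) a_n.

Check with a_0 = 3, a_1 = 1 (apply the recurrence for n = 0, 1, 2, 3): a_0 = 3, a_1 = 1, a_2 = 3, a_3 = 1/3, a_4 = 1/2, a_5 = 1/30.

a_{n+2} = 2/((n+1)(n+2)) * a_n; check: a_0 = 3, a_1 = 1, a_2 = 3, a_3 = 1/3, a_4 = 1/2, a_5 = 1/30


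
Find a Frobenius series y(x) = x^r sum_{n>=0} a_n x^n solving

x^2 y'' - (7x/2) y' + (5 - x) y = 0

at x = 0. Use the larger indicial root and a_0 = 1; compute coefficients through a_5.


Write in Frobenius form y'' + (p(x)/x) y' + (q(x)/x^2) y = 0:
  p(x) = -7/2,  q(x) = 5 - x.
Indicial equation: r(r-1) + (-7/2) r + (5) = 0 -> roots r_1 = 5/2, r_2 = 2.
Take r = r_1 = 5/2. Let y(x) = x^r sum_{n>=0} a_n x^n with a_0 = 1.
Substitute y = x^r sum a_n x^n and match x^{r+n}. The recurrence is
  D(n) a_n - 1 a_{n-1} = 0,  where D(n) = (r+n)(r+n-1) + (-7/2)(r+n) + (5).
  a_n = 1 / D(n) * a_{n-1}.
Since the indicial polynomial factors as (r - r_1)(r - r_2), D(n) = (r_1 + n - r_1)(r_1 + n - r_2) = n(n + 1/2).
Evaluating step by step (a_0 = 1):
  n = 1: D(1) = 1(1 + 1/2) = 3/2; numerator = 1(1) = 1; a_1 = (1)/(3/2) = 2/3
  n = 2: D(2) = 2(2 + 1/2) = 5; numerator = 1(2/3) = 2/3; a_2 = (2/3)/(5) = 2/15
  n = 3: D(3) = 3(3 + 1/2) = 21/2; numerator = 1(2/15) = 2/15; a_3 = (2/15)/(21/2) = 4/315
  n = 4: D(4) = 4(4 + 1/2) = 18; numerator = 1(4/315) = 4/315; a_4 = (4/315)/(18) = 2/2835
  n = 5: D(5) = 5(5 + 1/2) = 55/2; numerator = 1(2/2835) = 2/2835; a_5 = (2/2835)/(55/2) = 4/155925

r = 5/2; a_0 = 1; a_1 = 2/3; a_2 = 2/15; a_3 = 4/315; a_4 = 2/2835; a_5 = 4/155925


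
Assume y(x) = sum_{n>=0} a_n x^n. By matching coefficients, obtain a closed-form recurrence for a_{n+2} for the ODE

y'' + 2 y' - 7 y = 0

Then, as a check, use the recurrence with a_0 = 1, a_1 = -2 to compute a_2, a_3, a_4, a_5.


Substitute y = sum_n a_n x^n.
y''(x) has coefficient (n+2)(n+1) a_{n+2} at x^n;
2 y'(x) has coefficient 2 (n+1) a_{n+1} at x^n;
-7 y(x) has coefficient -7 a_n at x^n.
Matching x^n: (n+2)(n+1) a_{n+2} + 2 (n+1) a_{n+1} - 7 a_n = 0.
Thus a_{n+2} = [-2 (n+1) a_{n+1} + 7 a_n] / ((n+1)(n+2)).

Check with a_0 = 1, a_1 = -2 (apply the recurrence for n = 0, 1, 2, 3): a_0 = 1, a_1 = -2, a_2 = 11/2, a_3 = -6, a_4 = 149/24, a_5 = -55/12.

a_(n+2) = [-2 (n+1) a_(n+1) + 7 a_n] / ((n+1)(n+2)); check: a_0 = 1, a_1 = -2, a_2 = 11/2, a_3 = -6, a_4 = 149/24, a_5 = -55/12


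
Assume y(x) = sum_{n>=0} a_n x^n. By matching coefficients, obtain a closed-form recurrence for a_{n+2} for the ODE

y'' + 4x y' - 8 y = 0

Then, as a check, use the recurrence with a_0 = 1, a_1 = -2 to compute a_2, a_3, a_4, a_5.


Substitute y = sum_n a_n x^n.
y''(x) has coefficient (n+2)(n+1) a_{n+2} at x^n;
4 x y'(x) has coefficient 4 n a_n at x^n (shift);
-8 y(x) has coefficient -8 a_n at x^n.
Matching x^n: (n+2)(n+1) a_{n+2} + (4n - 8) a_n = 0.
Thus a_{n+2} = (-4n + 8) / ((n+1)(n+2)) * a_n.

Check with a_0 = 1, a_1 = -2 (apply the recurrence for n = 0, 1, 2, 3): a_0 = 1, a_1 = -2, a_2 = 4, a_3 = -4/3, a_4 = 0, a_5 = 4/15.

a_(n+2) = (-4n + 8) / ((n+1)(n+2)) * a_n; check: a_0 = 1, a_1 = -2, a_2 = 4, a_3 = -4/3, a_4 = 0, a_5 = 4/15


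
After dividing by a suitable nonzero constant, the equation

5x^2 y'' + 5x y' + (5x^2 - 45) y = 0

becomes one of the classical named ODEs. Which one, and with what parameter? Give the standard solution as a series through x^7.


All three coefficients share the factor 5; dividing through by 5 gives  x^2 y'' + x y' + (x^2 - 9) y = 0.
This matches the Bessel equation x^2 y'' + x y' + (x^2 - nu^2) y = 0 with nu^2 = 9, so nu = 3; the solution bounded at x = 0 is J_3(x).
Frobenius at x = 0: indicial roots ±nu; for r = nu the recurrence k(k + 2nu) c_k = -c_{k-2} gives the standard series J_nu(x) = sum_{k>=0} (-1)^k / (k! (k+nu)!) (x/2)^(2k+nu). Evaluate the first 3 terms:
  k = 0: (-1)^0 / (0! * 3! * 2^3) x^3 = 1/(1*6*8) x^3 = (1/48) x^3
  k = 1: (-1)^1 / (1! * 4! * 2^5) x^5 = -1/(1*24*32) x^5 = (-1/768) x^5
  k = 2: (-1)^2 / (2! * 5! * 2^7) x^7 = 1/(2*120*128) x^7 = (1/30720) x^7
Hence J_3(x) = x^7/30720 - x^5/768 + x^3/48 + ....

J_3(x); series = x^7/30720 - x^5/768 + x^3/48


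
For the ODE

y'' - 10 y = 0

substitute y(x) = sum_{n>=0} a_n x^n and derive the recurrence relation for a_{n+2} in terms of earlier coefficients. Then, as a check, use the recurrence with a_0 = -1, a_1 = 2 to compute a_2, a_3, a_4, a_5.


Substitute y = sum_n a_n x^n into y'' + (const) y = 0.
y''(x) = sum_{n>=0} (n+2)(n+1) a_{n+2} x^n.
The ODE becomes sum_n [(n+2)(n+1) a_{n+2} - 10 a_n] x^n = 0.
Setting each coefficient to zero gives the recurrence:
  (n+2)(n+1) a_{n+2} - 10 a_n = 0,
  a_{n+2} = 10 / ((n+1)(n+2)) a_n.

Check with a_0 = -1, a_1 = 2 (apply the recurrence for n = 0, 1, 2, 3): a_0 = -1, a_1 = 2, a_2 = -5, a_3 = 10/3, a_4 = -25/6, a_5 = 5/3.

a_{n+2} = 10/((n+1)(n+2)) * a_n; check: a_0 = -1, a_1 = 2, a_2 = -5, a_3 = 10/3, a_4 = -25/6, a_5 = 5/3
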